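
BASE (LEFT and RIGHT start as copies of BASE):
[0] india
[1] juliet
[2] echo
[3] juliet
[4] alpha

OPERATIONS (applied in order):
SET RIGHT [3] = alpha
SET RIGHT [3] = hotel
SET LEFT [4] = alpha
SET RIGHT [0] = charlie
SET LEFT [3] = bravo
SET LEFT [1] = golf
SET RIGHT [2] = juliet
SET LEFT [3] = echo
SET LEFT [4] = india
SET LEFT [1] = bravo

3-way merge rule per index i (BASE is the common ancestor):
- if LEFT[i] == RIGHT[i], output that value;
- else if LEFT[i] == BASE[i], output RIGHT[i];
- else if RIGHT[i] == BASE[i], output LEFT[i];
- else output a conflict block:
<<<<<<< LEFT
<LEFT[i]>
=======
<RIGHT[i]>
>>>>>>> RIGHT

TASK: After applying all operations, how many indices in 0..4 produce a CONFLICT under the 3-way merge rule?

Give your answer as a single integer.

Final LEFT:  [india, bravo, echo, echo, india]
Final RIGHT: [charlie, juliet, juliet, hotel, alpha]
i=0: L=india=BASE, R=charlie -> take RIGHT -> charlie
i=1: L=bravo, R=juliet=BASE -> take LEFT -> bravo
i=2: L=echo=BASE, R=juliet -> take RIGHT -> juliet
i=3: BASE=juliet L=echo R=hotel all differ -> CONFLICT
i=4: L=india, R=alpha=BASE -> take LEFT -> india
Conflict count: 1

Answer: 1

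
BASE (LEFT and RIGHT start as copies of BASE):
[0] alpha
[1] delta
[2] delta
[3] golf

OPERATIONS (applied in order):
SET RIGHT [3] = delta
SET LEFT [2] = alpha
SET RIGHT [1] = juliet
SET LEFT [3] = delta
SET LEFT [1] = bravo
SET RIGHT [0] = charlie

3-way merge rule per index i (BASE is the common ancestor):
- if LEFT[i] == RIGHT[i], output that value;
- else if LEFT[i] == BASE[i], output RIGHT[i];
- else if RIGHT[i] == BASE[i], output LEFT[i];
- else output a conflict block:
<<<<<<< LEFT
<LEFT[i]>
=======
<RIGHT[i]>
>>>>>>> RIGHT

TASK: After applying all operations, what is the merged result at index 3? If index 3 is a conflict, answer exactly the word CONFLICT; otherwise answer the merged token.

Final LEFT:  [alpha, bravo, alpha, delta]
Final RIGHT: [charlie, juliet, delta, delta]
i=0: L=alpha=BASE, R=charlie -> take RIGHT -> charlie
i=1: BASE=delta L=bravo R=juliet all differ -> CONFLICT
i=2: L=alpha, R=delta=BASE -> take LEFT -> alpha
i=3: L=delta R=delta -> agree -> delta
Index 3 -> delta

Answer: delta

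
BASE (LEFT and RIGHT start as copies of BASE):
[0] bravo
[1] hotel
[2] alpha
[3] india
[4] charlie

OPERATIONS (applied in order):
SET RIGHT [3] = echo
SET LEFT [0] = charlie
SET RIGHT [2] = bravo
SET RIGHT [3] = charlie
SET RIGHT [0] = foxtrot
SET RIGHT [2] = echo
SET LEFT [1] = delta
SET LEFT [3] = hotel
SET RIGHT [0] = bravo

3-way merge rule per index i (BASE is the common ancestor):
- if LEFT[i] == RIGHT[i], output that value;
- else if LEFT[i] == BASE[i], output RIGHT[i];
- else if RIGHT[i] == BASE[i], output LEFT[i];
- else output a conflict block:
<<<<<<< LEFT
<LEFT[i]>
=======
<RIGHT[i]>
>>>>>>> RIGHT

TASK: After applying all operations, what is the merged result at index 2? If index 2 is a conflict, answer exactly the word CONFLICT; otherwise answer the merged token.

Answer: echo

Derivation:
Final LEFT:  [charlie, delta, alpha, hotel, charlie]
Final RIGHT: [bravo, hotel, echo, charlie, charlie]
i=0: L=charlie, R=bravo=BASE -> take LEFT -> charlie
i=1: L=delta, R=hotel=BASE -> take LEFT -> delta
i=2: L=alpha=BASE, R=echo -> take RIGHT -> echo
i=3: BASE=india L=hotel R=charlie all differ -> CONFLICT
i=4: L=charlie R=charlie -> agree -> charlie
Index 2 -> echo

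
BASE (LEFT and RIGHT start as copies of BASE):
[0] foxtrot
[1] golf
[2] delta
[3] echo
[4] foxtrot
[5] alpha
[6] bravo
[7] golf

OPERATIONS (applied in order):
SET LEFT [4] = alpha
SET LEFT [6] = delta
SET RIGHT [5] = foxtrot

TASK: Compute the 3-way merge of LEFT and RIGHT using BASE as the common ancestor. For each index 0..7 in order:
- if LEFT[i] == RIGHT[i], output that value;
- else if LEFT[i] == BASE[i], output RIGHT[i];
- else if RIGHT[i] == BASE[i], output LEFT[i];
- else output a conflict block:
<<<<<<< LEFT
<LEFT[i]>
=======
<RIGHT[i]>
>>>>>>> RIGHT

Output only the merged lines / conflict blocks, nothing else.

Answer: foxtrot
golf
delta
echo
alpha
foxtrot
delta
golf

Derivation:
Final LEFT:  [foxtrot, golf, delta, echo, alpha, alpha, delta, golf]
Final RIGHT: [foxtrot, golf, delta, echo, foxtrot, foxtrot, bravo, golf]
i=0: L=foxtrot R=foxtrot -> agree -> foxtrot
i=1: L=golf R=golf -> agree -> golf
i=2: L=delta R=delta -> agree -> delta
i=3: L=echo R=echo -> agree -> echo
i=4: L=alpha, R=foxtrot=BASE -> take LEFT -> alpha
i=5: L=alpha=BASE, R=foxtrot -> take RIGHT -> foxtrot
i=6: L=delta, R=bravo=BASE -> take LEFT -> delta
i=7: L=golf R=golf -> agree -> golf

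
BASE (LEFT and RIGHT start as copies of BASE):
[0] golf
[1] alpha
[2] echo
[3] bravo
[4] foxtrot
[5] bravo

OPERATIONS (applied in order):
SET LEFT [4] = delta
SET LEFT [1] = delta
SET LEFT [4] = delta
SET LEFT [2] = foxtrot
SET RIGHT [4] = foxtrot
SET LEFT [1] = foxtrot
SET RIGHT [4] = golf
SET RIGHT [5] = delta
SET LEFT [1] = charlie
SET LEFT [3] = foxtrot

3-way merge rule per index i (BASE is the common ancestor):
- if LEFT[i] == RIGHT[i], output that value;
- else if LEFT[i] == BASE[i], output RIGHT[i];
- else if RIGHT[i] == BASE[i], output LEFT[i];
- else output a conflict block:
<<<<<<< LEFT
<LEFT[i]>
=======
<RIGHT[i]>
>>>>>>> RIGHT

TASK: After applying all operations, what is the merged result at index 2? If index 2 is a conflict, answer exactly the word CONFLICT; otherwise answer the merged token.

Final LEFT:  [golf, charlie, foxtrot, foxtrot, delta, bravo]
Final RIGHT: [golf, alpha, echo, bravo, golf, delta]
i=0: L=golf R=golf -> agree -> golf
i=1: L=charlie, R=alpha=BASE -> take LEFT -> charlie
i=2: L=foxtrot, R=echo=BASE -> take LEFT -> foxtrot
i=3: L=foxtrot, R=bravo=BASE -> take LEFT -> foxtrot
i=4: BASE=foxtrot L=delta R=golf all differ -> CONFLICT
i=5: L=bravo=BASE, R=delta -> take RIGHT -> delta
Index 2 -> foxtrot

Answer: foxtrot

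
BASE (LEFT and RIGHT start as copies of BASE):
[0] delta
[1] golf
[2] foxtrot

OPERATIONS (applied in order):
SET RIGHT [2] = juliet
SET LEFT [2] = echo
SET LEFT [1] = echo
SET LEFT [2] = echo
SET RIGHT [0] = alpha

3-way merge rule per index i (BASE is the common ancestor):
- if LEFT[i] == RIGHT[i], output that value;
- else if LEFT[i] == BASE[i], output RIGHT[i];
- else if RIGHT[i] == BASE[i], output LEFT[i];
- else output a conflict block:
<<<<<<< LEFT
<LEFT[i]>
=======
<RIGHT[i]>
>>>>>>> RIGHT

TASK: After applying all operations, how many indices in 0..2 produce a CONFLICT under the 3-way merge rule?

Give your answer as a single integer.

Final LEFT:  [delta, echo, echo]
Final RIGHT: [alpha, golf, juliet]
i=0: L=delta=BASE, R=alpha -> take RIGHT -> alpha
i=1: L=echo, R=golf=BASE -> take LEFT -> echo
i=2: BASE=foxtrot L=echo R=juliet all differ -> CONFLICT
Conflict count: 1

Answer: 1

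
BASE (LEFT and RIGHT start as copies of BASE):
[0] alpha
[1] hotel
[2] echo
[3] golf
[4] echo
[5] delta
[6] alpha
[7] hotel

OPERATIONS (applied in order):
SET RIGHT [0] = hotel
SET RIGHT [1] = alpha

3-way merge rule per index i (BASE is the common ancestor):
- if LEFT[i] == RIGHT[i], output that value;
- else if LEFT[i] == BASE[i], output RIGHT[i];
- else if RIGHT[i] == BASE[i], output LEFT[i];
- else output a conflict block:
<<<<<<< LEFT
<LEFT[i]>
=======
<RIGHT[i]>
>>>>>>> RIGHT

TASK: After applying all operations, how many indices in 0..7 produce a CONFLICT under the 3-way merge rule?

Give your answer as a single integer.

Answer: 0

Derivation:
Final LEFT:  [alpha, hotel, echo, golf, echo, delta, alpha, hotel]
Final RIGHT: [hotel, alpha, echo, golf, echo, delta, alpha, hotel]
i=0: L=alpha=BASE, R=hotel -> take RIGHT -> hotel
i=1: L=hotel=BASE, R=alpha -> take RIGHT -> alpha
i=2: L=echo R=echo -> agree -> echo
i=3: L=golf R=golf -> agree -> golf
i=4: L=echo R=echo -> agree -> echo
i=5: L=delta R=delta -> agree -> delta
i=6: L=alpha R=alpha -> agree -> alpha
i=7: L=hotel R=hotel -> agree -> hotel
Conflict count: 0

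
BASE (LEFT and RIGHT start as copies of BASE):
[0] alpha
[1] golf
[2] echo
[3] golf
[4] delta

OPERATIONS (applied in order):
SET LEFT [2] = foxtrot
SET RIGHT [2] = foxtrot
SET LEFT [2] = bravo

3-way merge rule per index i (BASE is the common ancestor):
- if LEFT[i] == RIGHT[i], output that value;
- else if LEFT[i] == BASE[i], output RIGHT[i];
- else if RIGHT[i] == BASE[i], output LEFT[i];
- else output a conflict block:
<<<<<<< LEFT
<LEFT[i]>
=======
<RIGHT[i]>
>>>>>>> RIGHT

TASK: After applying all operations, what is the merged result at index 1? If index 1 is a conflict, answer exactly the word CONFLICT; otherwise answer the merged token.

Final LEFT:  [alpha, golf, bravo, golf, delta]
Final RIGHT: [alpha, golf, foxtrot, golf, delta]
i=0: L=alpha R=alpha -> agree -> alpha
i=1: L=golf R=golf -> agree -> golf
i=2: BASE=echo L=bravo R=foxtrot all differ -> CONFLICT
i=3: L=golf R=golf -> agree -> golf
i=4: L=delta R=delta -> agree -> delta
Index 1 -> golf

Answer: golf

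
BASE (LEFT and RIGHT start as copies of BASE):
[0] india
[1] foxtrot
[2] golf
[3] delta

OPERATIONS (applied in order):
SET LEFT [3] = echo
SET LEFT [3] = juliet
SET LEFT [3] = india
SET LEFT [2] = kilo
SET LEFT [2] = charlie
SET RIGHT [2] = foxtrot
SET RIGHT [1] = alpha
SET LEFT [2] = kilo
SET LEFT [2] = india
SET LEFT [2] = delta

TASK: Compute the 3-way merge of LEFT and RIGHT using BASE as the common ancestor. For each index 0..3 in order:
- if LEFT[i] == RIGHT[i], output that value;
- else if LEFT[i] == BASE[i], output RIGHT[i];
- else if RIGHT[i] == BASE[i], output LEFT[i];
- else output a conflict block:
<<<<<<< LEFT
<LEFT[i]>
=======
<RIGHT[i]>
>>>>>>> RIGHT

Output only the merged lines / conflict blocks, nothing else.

Final LEFT:  [india, foxtrot, delta, india]
Final RIGHT: [india, alpha, foxtrot, delta]
i=0: L=india R=india -> agree -> india
i=1: L=foxtrot=BASE, R=alpha -> take RIGHT -> alpha
i=2: BASE=golf L=delta R=foxtrot all differ -> CONFLICT
i=3: L=india, R=delta=BASE -> take LEFT -> india

Answer: india
alpha
<<<<<<< LEFT
delta
=======
foxtrot
>>>>>>> RIGHT
india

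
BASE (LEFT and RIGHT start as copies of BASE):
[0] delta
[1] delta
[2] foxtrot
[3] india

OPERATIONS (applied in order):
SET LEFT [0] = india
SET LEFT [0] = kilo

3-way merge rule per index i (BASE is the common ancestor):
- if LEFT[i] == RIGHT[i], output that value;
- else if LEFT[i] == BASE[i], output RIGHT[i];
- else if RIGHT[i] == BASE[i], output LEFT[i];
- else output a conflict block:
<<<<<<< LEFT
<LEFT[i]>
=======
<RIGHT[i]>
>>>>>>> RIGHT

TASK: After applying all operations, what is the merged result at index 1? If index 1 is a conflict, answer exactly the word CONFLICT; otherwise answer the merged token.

Final LEFT:  [kilo, delta, foxtrot, india]
Final RIGHT: [delta, delta, foxtrot, india]
i=0: L=kilo, R=delta=BASE -> take LEFT -> kilo
i=1: L=delta R=delta -> agree -> delta
i=2: L=foxtrot R=foxtrot -> agree -> foxtrot
i=3: L=india R=india -> agree -> india
Index 1 -> delta

Answer: delta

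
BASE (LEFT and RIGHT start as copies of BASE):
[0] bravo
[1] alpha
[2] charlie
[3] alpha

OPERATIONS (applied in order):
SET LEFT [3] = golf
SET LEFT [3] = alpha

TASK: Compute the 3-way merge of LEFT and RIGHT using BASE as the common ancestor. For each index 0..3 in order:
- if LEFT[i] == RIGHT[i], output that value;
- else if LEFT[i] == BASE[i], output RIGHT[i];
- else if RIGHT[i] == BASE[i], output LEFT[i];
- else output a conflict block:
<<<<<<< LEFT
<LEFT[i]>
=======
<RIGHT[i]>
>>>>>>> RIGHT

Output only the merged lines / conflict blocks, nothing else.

Answer: bravo
alpha
charlie
alpha

Derivation:
Final LEFT:  [bravo, alpha, charlie, alpha]
Final RIGHT: [bravo, alpha, charlie, alpha]
i=0: L=bravo R=bravo -> agree -> bravo
i=1: L=alpha R=alpha -> agree -> alpha
i=2: L=charlie R=charlie -> agree -> charlie
i=3: L=alpha R=alpha -> agree -> alpha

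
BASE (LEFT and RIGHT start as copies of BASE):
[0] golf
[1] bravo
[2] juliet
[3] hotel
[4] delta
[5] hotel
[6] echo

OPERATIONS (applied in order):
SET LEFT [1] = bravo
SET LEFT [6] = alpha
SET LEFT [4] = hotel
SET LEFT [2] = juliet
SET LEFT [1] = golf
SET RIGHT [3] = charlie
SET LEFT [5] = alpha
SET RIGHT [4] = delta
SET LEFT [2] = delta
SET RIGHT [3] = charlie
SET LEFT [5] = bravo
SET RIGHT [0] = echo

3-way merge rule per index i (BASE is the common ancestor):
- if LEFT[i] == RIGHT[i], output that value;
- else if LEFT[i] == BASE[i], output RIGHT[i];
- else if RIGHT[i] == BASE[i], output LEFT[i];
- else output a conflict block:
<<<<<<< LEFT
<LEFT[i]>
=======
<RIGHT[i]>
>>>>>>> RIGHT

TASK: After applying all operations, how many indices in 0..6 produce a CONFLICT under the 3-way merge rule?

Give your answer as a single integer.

Answer: 0

Derivation:
Final LEFT:  [golf, golf, delta, hotel, hotel, bravo, alpha]
Final RIGHT: [echo, bravo, juliet, charlie, delta, hotel, echo]
i=0: L=golf=BASE, R=echo -> take RIGHT -> echo
i=1: L=golf, R=bravo=BASE -> take LEFT -> golf
i=2: L=delta, R=juliet=BASE -> take LEFT -> delta
i=3: L=hotel=BASE, R=charlie -> take RIGHT -> charlie
i=4: L=hotel, R=delta=BASE -> take LEFT -> hotel
i=5: L=bravo, R=hotel=BASE -> take LEFT -> bravo
i=6: L=alpha, R=echo=BASE -> take LEFT -> alpha
Conflict count: 0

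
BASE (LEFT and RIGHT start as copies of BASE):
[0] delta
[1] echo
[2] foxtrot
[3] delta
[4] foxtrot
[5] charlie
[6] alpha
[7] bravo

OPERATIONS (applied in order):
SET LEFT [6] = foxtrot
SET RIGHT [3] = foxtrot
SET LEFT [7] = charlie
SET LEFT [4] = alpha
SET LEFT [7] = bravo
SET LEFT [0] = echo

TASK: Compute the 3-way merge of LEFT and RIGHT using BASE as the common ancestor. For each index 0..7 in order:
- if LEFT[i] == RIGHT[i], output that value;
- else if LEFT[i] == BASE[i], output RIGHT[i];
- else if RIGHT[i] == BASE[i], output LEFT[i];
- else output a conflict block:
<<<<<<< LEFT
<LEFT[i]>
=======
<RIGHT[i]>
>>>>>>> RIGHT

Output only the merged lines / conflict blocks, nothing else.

Final LEFT:  [echo, echo, foxtrot, delta, alpha, charlie, foxtrot, bravo]
Final RIGHT: [delta, echo, foxtrot, foxtrot, foxtrot, charlie, alpha, bravo]
i=0: L=echo, R=delta=BASE -> take LEFT -> echo
i=1: L=echo R=echo -> agree -> echo
i=2: L=foxtrot R=foxtrot -> agree -> foxtrot
i=3: L=delta=BASE, R=foxtrot -> take RIGHT -> foxtrot
i=4: L=alpha, R=foxtrot=BASE -> take LEFT -> alpha
i=5: L=charlie R=charlie -> agree -> charlie
i=6: L=foxtrot, R=alpha=BASE -> take LEFT -> foxtrot
i=7: L=bravo R=bravo -> agree -> bravo

Answer: echo
echo
foxtrot
foxtrot
alpha
charlie
foxtrot
bravo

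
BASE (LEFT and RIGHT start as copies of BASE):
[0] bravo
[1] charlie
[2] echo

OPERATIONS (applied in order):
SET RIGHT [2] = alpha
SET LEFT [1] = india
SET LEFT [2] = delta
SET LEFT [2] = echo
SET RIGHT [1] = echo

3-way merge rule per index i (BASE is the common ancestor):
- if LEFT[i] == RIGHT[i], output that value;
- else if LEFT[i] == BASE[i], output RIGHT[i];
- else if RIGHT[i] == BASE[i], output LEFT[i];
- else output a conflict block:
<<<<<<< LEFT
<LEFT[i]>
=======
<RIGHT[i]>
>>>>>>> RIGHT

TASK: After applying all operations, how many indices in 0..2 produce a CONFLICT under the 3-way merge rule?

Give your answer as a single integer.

Answer: 1

Derivation:
Final LEFT:  [bravo, india, echo]
Final RIGHT: [bravo, echo, alpha]
i=0: L=bravo R=bravo -> agree -> bravo
i=1: BASE=charlie L=india R=echo all differ -> CONFLICT
i=2: L=echo=BASE, R=alpha -> take RIGHT -> alpha
Conflict count: 1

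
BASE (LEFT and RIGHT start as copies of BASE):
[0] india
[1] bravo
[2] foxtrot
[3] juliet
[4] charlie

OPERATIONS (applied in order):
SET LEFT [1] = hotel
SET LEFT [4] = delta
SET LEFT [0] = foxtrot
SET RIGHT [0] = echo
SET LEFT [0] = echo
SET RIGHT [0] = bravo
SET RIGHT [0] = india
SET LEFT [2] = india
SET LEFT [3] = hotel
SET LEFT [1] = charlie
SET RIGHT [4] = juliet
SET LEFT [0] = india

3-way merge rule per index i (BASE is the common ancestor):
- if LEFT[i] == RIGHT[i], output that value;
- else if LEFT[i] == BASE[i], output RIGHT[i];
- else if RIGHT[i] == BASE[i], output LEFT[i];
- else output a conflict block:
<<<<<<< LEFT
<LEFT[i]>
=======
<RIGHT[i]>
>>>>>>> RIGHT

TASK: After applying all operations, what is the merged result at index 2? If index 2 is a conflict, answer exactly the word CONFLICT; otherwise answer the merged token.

Final LEFT:  [india, charlie, india, hotel, delta]
Final RIGHT: [india, bravo, foxtrot, juliet, juliet]
i=0: L=india R=india -> agree -> india
i=1: L=charlie, R=bravo=BASE -> take LEFT -> charlie
i=2: L=india, R=foxtrot=BASE -> take LEFT -> india
i=3: L=hotel, R=juliet=BASE -> take LEFT -> hotel
i=4: BASE=charlie L=delta R=juliet all differ -> CONFLICT
Index 2 -> india

Answer: india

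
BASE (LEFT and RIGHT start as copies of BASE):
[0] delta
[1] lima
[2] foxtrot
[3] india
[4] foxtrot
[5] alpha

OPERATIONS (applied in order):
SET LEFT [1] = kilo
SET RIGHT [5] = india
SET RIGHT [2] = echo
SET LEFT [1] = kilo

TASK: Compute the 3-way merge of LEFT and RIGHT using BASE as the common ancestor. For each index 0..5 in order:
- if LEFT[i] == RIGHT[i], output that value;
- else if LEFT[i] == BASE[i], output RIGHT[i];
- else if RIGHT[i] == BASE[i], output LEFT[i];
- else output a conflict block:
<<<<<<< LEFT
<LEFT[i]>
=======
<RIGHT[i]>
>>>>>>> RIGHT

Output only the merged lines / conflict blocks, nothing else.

Answer: delta
kilo
echo
india
foxtrot
india

Derivation:
Final LEFT:  [delta, kilo, foxtrot, india, foxtrot, alpha]
Final RIGHT: [delta, lima, echo, india, foxtrot, india]
i=0: L=delta R=delta -> agree -> delta
i=1: L=kilo, R=lima=BASE -> take LEFT -> kilo
i=2: L=foxtrot=BASE, R=echo -> take RIGHT -> echo
i=3: L=india R=india -> agree -> india
i=4: L=foxtrot R=foxtrot -> agree -> foxtrot
i=5: L=alpha=BASE, R=india -> take RIGHT -> india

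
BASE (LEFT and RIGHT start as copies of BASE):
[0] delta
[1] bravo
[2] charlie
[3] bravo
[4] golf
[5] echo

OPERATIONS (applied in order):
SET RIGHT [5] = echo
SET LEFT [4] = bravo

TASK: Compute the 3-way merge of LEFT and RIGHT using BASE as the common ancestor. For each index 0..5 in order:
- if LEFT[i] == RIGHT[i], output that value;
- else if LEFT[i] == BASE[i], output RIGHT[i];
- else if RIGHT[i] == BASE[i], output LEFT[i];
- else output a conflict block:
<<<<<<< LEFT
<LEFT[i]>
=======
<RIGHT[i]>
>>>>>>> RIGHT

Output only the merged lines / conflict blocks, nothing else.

Final LEFT:  [delta, bravo, charlie, bravo, bravo, echo]
Final RIGHT: [delta, bravo, charlie, bravo, golf, echo]
i=0: L=delta R=delta -> agree -> delta
i=1: L=bravo R=bravo -> agree -> bravo
i=2: L=charlie R=charlie -> agree -> charlie
i=3: L=bravo R=bravo -> agree -> bravo
i=4: L=bravo, R=golf=BASE -> take LEFT -> bravo
i=5: L=echo R=echo -> agree -> echo

Answer: delta
bravo
charlie
bravo
bravo
echo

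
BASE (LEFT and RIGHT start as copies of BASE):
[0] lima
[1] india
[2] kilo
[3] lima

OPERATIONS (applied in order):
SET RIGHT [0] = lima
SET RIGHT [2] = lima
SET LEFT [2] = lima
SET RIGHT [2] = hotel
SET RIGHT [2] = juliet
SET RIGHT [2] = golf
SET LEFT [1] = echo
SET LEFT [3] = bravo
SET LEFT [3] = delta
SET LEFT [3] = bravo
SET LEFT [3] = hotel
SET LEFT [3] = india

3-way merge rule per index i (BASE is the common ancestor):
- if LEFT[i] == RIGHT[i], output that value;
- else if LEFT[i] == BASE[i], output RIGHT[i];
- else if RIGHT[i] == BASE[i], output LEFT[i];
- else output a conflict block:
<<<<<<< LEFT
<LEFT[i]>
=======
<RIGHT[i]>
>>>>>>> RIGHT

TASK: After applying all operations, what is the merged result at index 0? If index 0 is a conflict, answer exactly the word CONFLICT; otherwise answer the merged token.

Answer: lima

Derivation:
Final LEFT:  [lima, echo, lima, india]
Final RIGHT: [lima, india, golf, lima]
i=0: L=lima R=lima -> agree -> lima
i=1: L=echo, R=india=BASE -> take LEFT -> echo
i=2: BASE=kilo L=lima R=golf all differ -> CONFLICT
i=3: L=india, R=lima=BASE -> take LEFT -> india
Index 0 -> lima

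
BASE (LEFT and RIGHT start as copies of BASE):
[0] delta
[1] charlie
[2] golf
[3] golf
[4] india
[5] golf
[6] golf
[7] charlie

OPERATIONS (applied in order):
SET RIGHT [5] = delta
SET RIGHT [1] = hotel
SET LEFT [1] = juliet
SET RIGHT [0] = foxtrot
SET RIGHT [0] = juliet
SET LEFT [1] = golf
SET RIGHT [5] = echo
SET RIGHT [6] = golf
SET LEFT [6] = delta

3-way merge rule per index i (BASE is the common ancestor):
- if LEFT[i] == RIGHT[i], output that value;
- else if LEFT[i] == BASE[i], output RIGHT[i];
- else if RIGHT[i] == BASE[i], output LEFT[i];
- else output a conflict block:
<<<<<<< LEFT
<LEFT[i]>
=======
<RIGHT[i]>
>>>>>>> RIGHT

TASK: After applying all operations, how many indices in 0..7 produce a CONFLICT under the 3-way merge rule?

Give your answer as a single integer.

Final LEFT:  [delta, golf, golf, golf, india, golf, delta, charlie]
Final RIGHT: [juliet, hotel, golf, golf, india, echo, golf, charlie]
i=0: L=delta=BASE, R=juliet -> take RIGHT -> juliet
i=1: BASE=charlie L=golf R=hotel all differ -> CONFLICT
i=2: L=golf R=golf -> agree -> golf
i=3: L=golf R=golf -> agree -> golf
i=4: L=india R=india -> agree -> india
i=5: L=golf=BASE, R=echo -> take RIGHT -> echo
i=6: L=delta, R=golf=BASE -> take LEFT -> delta
i=7: L=charlie R=charlie -> agree -> charlie
Conflict count: 1

Answer: 1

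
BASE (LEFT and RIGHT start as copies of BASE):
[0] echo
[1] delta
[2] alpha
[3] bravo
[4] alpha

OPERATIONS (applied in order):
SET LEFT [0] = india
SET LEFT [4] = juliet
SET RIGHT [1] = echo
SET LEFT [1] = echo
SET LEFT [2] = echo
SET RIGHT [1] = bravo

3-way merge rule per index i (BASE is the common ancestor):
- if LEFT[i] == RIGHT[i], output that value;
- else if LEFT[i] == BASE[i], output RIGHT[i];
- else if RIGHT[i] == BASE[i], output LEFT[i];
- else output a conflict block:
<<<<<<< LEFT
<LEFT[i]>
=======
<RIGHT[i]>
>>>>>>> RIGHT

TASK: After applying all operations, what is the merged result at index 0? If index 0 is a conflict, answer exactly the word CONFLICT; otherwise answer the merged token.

Final LEFT:  [india, echo, echo, bravo, juliet]
Final RIGHT: [echo, bravo, alpha, bravo, alpha]
i=0: L=india, R=echo=BASE -> take LEFT -> india
i=1: BASE=delta L=echo R=bravo all differ -> CONFLICT
i=2: L=echo, R=alpha=BASE -> take LEFT -> echo
i=3: L=bravo R=bravo -> agree -> bravo
i=4: L=juliet, R=alpha=BASE -> take LEFT -> juliet
Index 0 -> india

Answer: india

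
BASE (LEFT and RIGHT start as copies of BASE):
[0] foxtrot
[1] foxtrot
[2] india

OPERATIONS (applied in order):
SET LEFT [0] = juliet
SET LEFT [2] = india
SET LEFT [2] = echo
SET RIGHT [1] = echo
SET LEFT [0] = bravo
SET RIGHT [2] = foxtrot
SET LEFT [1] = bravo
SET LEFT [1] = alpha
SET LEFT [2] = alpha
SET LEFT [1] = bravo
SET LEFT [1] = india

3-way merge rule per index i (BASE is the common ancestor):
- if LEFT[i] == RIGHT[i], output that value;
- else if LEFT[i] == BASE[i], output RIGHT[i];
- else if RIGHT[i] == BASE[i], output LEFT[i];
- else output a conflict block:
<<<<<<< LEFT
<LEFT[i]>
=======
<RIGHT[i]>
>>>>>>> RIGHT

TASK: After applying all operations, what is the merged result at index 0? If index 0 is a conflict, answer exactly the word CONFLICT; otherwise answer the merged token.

Final LEFT:  [bravo, india, alpha]
Final RIGHT: [foxtrot, echo, foxtrot]
i=0: L=bravo, R=foxtrot=BASE -> take LEFT -> bravo
i=1: BASE=foxtrot L=india R=echo all differ -> CONFLICT
i=2: BASE=india L=alpha R=foxtrot all differ -> CONFLICT
Index 0 -> bravo

Answer: bravo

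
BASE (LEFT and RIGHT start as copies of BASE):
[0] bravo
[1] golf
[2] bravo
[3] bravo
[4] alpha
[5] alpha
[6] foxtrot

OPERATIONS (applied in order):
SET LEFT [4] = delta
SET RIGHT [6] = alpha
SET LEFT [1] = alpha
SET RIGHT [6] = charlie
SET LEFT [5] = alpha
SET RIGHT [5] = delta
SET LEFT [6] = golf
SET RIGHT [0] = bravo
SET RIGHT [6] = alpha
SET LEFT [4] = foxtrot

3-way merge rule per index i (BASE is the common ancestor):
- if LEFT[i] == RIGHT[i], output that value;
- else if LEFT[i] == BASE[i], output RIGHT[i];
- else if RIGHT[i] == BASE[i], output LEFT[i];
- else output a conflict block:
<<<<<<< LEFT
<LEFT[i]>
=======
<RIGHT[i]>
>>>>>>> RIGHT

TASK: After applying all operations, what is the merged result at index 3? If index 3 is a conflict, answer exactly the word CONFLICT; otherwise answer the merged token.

Answer: bravo

Derivation:
Final LEFT:  [bravo, alpha, bravo, bravo, foxtrot, alpha, golf]
Final RIGHT: [bravo, golf, bravo, bravo, alpha, delta, alpha]
i=0: L=bravo R=bravo -> agree -> bravo
i=1: L=alpha, R=golf=BASE -> take LEFT -> alpha
i=2: L=bravo R=bravo -> agree -> bravo
i=3: L=bravo R=bravo -> agree -> bravo
i=4: L=foxtrot, R=alpha=BASE -> take LEFT -> foxtrot
i=5: L=alpha=BASE, R=delta -> take RIGHT -> delta
i=6: BASE=foxtrot L=golf R=alpha all differ -> CONFLICT
Index 3 -> bravo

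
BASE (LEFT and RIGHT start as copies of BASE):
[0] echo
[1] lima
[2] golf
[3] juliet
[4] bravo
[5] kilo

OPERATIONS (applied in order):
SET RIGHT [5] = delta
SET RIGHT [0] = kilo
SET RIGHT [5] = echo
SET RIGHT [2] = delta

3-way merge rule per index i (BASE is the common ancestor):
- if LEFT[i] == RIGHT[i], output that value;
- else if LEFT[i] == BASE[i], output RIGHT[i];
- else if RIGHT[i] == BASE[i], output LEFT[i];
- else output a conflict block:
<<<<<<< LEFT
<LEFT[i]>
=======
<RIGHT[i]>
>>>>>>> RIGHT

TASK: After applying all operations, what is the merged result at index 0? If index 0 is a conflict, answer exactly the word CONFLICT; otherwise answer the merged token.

Final LEFT:  [echo, lima, golf, juliet, bravo, kilo]
Final RIGHT: [kilo, lima, delta, juliet, bravo, echo]
i=0: L=echo=BASE, R=kilo -> take RIGHT -> kilo
i=1: L=lima R=lima -> agree -> lima
i=2: L=golf=BASE, R=delta -> take RIGHT -> delta
i=3: L=juliet R=juliet -> agree -> juliet
i=4: L=bravo R=bravo -> agree -> bravo
i=5: L=kilo=BASE, R=echo -> take RIGHT -> echo
Index 0 -> kilo

Answer: kilo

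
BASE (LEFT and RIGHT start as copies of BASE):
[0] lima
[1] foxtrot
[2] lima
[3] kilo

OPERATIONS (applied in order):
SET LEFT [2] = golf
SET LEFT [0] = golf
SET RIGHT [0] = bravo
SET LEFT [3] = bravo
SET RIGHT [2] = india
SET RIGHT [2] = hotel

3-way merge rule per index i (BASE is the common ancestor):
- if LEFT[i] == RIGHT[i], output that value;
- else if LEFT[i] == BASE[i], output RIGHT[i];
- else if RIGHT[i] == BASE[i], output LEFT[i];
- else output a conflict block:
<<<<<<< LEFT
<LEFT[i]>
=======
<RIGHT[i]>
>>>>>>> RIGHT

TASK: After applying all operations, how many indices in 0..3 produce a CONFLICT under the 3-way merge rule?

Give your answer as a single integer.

Final LEFT:  [golf, foxtrot, golf, bravo]
Final RIGHT: [bravo, foxtrot, hotel, kilo]
i=0: BASE=lima L=golf R=bravo all differ -> CONFLICT
i=1: L=foxtrot R=foxtrot -> agree -> foxtrot
i=2: BASE=lima L=golf R=hotel all differ -> CONFLICT
i=3: L=bravo, R=kilo=BASE -> take LEFT -> bravo
Conflict count: 2

Answer: 2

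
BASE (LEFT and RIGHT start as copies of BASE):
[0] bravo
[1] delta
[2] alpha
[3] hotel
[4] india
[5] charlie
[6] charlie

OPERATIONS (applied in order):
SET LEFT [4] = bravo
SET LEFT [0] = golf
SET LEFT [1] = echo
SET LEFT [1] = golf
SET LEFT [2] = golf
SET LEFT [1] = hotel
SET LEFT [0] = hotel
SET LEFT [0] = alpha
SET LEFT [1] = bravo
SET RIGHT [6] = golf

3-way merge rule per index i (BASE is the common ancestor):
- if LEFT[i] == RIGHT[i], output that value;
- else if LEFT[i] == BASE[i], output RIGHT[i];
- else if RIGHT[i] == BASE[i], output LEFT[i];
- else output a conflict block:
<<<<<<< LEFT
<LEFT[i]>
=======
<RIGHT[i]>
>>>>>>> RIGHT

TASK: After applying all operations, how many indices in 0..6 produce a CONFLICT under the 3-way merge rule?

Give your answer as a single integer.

Final LEFT:  [alpha, bravo, golf, hotel, bravo, charlie, charlie]
Final RIGHT: [bravo, delta, alpha, hotel, india, charlie, golf]
i=0: L=alpha, R=bravo=BASE -> take LEFT -> alpha
i=1: L=bravo, R=delta=BASE -> take LEFT -> bravo
i=2: L=golf, R=alpha=BASE -> take LEFT -> golf
i=3: L=hotel R=hotel -> agree -> hotel
i=4: L=bravo, R=india=BASE -> take LEFT -> bravo
i=5: L=charlie R=charlie -> agree -> charlie
i=6: L=charlie=BASE, R=golf -> take RIGHT -> golf
Conflict count: 0

Answer: 0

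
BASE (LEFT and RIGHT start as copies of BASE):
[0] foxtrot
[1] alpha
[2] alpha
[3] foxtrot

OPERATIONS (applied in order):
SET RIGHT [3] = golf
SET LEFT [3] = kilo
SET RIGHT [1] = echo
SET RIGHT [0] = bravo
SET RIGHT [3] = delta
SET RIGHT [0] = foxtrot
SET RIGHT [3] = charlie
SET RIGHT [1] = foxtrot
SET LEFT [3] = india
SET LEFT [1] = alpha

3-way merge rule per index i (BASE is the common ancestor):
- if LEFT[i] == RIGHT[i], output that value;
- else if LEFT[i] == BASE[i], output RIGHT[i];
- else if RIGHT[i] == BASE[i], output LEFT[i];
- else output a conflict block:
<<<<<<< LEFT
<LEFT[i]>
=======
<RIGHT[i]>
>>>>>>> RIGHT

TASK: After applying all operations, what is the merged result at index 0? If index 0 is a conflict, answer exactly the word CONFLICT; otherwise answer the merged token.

Final LEFT:  [foxtrot, alpha, alpha, india]
Final RIGHT: [foxtrot, foxtrot, alpha, charlie]
i=0: L=foxtrot R=foxtrot -> agree -> foxtrot
i=1: L=alpha=BASE, R=foxtrot -> take RIGHT -> foxtrot
i=2: L=alpha R=alpha -> agree -> alpha
i=3: BASE=foxtrot L=india R=charlie all differ -> CONFLICT
Index 0 -> foxtrot

Answer: foxtrot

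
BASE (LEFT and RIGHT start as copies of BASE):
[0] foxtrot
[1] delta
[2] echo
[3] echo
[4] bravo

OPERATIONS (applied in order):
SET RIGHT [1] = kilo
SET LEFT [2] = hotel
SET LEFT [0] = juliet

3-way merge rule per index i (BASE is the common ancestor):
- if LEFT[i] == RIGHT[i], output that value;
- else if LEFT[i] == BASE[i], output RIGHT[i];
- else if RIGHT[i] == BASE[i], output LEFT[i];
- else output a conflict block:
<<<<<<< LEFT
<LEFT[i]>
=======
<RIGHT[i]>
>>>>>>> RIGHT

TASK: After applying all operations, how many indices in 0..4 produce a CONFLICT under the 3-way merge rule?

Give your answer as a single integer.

Answer: 0

Derivation:
Final LEFT:  [juliet, delta, hotel, echo, bravo]
Final RIGHT: [foxtrot, kilo, echo, echo, bravo]
i=0: L=juliet, R=foxtrot=BASE -> take LEFT -> juliet
i=1: L=delta=BASE, R=kilo -> take RIGHT -> kilo
i=2: L=hotel, R=echo=BASE -> take LEFT -> hotel
i=3: L=echo R=echo -> agree -> echo
i=4: L=bravo R=bravo -> agree -> bravo
Conflict count: 0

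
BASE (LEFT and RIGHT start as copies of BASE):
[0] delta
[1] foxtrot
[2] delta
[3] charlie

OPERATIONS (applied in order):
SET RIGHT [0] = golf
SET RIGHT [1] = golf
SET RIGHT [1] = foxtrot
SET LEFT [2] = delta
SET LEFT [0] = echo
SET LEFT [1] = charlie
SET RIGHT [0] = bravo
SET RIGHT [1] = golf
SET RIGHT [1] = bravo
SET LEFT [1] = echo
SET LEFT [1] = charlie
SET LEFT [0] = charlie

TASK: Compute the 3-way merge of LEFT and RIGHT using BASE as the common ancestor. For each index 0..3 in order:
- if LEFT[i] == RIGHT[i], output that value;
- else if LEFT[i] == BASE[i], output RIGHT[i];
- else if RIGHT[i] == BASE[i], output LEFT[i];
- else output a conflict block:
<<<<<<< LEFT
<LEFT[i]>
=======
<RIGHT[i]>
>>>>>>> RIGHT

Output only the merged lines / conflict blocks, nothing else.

Answer: <<<<<<< LEFT
charlie
=======
bravo
>>>>>>> RIGHT
<<<<<<< LEFT
charlie
=======
bravo
>>>>>>> RIGHT
delta
charlie

Derivation:
Final LEFT:  [charlie, charlie, delta, charlie]
Final RIGHT: [bravo, bravo, delta, charlie]
i=0: BASE=delta L=charlie R=bravo all differ -> CONFLICT
i=1: BASE=foxtrot L=charlie R=bravo all differ -> CONFLICT
i=2: L=delta R=delta -> agree -> delta
i=3: L=charlie R=charlie -> agree -> charlie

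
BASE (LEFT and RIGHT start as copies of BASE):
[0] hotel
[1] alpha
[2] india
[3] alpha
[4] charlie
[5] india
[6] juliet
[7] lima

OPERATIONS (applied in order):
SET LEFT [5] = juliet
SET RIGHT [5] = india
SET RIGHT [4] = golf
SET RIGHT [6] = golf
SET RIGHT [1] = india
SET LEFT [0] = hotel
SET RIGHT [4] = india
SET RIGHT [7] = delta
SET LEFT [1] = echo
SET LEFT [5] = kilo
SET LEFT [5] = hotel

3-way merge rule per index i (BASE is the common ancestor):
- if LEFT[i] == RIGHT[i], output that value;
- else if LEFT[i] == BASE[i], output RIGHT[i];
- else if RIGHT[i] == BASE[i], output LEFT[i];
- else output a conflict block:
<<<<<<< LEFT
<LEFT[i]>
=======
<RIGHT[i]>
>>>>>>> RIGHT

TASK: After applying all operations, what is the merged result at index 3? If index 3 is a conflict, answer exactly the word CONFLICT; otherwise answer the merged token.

Answer: alpha

Derivation:
Final LEFT:  [hotel, echo, india, alpha, charlie, hotel, juliet, lima]
Final RIGHT: [hotel, india, india, alpha, india, india, golf, delta]
i=0: L=hotel R=hotel -> agree -> hotel
i=1: BASE=alpha L=echo R=india all differ -> CONFLICT
i=2: L=india R=india -> agree -> india
i=3: L=alpha R=alpha -> agree -> alpha
i=4: L=charlie=BASE, R=india -> take RIGHT -> india
i=5: L=hotel, R=india=BASE -> take LEFT -> hotel
i=6: L=juliet=BASE, R=golf -> take RIGHT -> golf
i=7: L=lima=BASE, R=delta -> take RIGHT -> delta
Index 3 -> alpha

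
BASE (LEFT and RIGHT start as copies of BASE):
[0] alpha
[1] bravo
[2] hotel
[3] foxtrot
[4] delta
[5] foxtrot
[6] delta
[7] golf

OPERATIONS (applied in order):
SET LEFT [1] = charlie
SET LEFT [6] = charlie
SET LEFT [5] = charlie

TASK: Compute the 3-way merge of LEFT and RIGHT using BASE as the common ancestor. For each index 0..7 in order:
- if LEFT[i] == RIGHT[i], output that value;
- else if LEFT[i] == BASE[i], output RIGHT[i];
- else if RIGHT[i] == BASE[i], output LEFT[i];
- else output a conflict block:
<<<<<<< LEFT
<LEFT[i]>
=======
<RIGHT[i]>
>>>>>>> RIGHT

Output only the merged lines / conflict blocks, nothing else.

Answer: alpha
charlie
hotel
foxtrot
delta
charlie
charlie
golf

Derivation:
Final LEFT:  [alpha, charlie, hotel, foxtrot, delta, charlie, charlie, golf]
Final RIGHT: [alpha, bravo, hotel, foxtrot, delta, foxtrot, delta, golf]
i=0: L=alpha R=alpha -> agree -> alpha
i=1: L=charlie, R=bravo=BASE -> take LEFT -> charlie
i=2: L=hotel R=hotel -> agree -> hotel
i=3: L=foxtrot R=foxtrot -> agree -> foxtrot
i=4: L=delta R=delta -> agree -> delta
i=5: L=charlie, R=foxtrot=BASE -> take LEFT -> charlie
i=6: L=charlie, R=delta=BASE -> take LEFT -> charlie
i=7: L=golf R=golf -> agree -> golf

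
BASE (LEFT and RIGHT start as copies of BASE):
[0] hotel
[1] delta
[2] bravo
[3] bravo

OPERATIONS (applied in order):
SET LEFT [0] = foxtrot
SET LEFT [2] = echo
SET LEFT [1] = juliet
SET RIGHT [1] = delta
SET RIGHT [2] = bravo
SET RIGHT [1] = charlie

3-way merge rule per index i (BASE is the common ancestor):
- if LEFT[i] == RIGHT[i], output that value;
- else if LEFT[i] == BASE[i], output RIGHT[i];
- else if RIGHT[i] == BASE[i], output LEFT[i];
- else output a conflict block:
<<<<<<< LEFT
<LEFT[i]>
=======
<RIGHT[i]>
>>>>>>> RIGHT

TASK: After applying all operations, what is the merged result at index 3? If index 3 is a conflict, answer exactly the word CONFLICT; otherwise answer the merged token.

Final LEFT:  [foxtrot, juliet, echo, bravo]
Final RIGHT: [hotel, charlie, bravo, bravo]
i=0: L=foxtrot, R=hotel=BASE -> take LEFT -> foxtrot
i=1: BASE=delta L=juliet R=charlie all differ -> CONFLICT
i=2: L=echo, R=bravo=BASE -> take LEFT -> echo
i=3: L=bravo R=bravo -> agree -> bravo
Index 3 -> bravo

Answer: bravo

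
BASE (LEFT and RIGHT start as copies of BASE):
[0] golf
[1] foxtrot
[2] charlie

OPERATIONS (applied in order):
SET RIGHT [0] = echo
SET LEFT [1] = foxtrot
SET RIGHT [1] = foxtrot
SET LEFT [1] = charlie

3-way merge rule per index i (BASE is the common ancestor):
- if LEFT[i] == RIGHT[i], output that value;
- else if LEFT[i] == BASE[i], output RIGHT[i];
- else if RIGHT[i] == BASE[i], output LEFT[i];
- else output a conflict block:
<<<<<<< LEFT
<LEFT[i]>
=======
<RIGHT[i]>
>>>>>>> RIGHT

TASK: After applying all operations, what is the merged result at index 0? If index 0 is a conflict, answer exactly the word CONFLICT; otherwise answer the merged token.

Final LEFT:  [golf, charlie, charlie]
Final RIGHT: [echo, foxtrot, charlie]
i=0: L=golf=BASE, R=echo -> take RIGHT -> echo
i=1: L=charlie, R=foxtrot=BASE -> take LEFT -> charlie
i=2: L=charlie R=charlie -> agree -> charlie
Index 0 -> echo

Answer: echo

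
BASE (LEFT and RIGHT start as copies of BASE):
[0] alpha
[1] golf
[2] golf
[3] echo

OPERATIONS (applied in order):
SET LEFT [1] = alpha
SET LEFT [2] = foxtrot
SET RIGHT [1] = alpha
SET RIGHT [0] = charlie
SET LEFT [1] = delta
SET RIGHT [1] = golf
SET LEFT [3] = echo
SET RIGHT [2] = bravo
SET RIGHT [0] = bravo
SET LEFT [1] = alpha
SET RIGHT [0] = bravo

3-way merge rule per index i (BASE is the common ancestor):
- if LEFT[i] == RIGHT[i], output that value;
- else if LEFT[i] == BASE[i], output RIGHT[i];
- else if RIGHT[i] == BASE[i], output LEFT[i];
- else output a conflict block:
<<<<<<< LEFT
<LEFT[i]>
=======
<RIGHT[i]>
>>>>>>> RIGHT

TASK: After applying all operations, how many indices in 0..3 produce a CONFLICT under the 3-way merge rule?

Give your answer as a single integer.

Final LEFT:  [alpha, alpha, foxtrot, echo]
Final RIGHT: [bravo, golf, bravo, echo]
i=0: L=alpha=BASE, R=bravo -> take RIGHT -> bravo
i=1: L=alpha, R=golf=BASE -> take LEFT -> alpha
i=2: BASE=golf L=foxtrot R=bravo all differ -> CONFLICT
i=3: L=echo R=echo -> agree -> echo
Conflict count: 1

Answer: 1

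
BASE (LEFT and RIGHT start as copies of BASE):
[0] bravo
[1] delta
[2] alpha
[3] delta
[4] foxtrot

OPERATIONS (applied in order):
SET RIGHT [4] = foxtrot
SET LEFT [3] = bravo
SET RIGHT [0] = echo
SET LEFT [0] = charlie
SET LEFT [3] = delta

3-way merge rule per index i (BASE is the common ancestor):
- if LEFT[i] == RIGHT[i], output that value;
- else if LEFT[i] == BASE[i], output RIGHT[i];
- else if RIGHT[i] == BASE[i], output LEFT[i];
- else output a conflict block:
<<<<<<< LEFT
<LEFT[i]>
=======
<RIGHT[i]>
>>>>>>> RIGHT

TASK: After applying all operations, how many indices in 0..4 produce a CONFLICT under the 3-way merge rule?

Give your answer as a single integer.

Answer: 1

Derivation:
Final LEFT:  [charlie, delta, alpha, delta, foxtrot]
Final RIGHT: [echo, delta, alpha, delta, foxtrot]
i=0: BASE=bravo L=charlie R=echo all differ -> CONFLICT
i=1: L=delta R=delta -> agree -> delta
i=2: L=alpha R=alpha -> agree -> alpha
i=3: L=delta R=delta -> agree -> delta
i=4: L=foxtrot R=foxtrot -> agree -> foxtrot
Conflict count: 1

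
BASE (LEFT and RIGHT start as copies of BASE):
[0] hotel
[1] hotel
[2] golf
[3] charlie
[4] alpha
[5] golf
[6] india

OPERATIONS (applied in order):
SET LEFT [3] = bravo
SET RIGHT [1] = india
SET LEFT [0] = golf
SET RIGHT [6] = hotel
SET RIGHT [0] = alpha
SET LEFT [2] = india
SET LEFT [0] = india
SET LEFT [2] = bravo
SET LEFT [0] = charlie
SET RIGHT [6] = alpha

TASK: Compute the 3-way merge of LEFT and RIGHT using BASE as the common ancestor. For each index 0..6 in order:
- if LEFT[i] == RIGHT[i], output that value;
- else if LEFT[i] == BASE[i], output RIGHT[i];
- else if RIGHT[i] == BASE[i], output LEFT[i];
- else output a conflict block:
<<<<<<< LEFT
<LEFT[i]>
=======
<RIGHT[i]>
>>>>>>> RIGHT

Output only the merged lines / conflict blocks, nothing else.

Final LEFT:  [charlie, hotel, bravo, bravo, alpha, golf, india]
Final RIGHT: [alpha, india, golf, charlie, alpha, golf, alpha]
i=0: BASE=hotel L=charlie R=alpha all differ -> CONFLICT
i=1: L=hotel=BASE, R=india -> take RIGHT -> india
i=2: L=bravo, R=golf=BASE -> take LEFT -> bravo
i=3: L=bravo, R=charlie=BASE -> take LEFT -> bravo
i=4: L=alpha R=alpha -> agree -> alpha
i=5: L=golf R=golf -> agree -> golf
i=6: L=india=BASE, R=alpha -> take RIGHT -> alpha

Answer: <<<<<<< LEFT
charlie
=======
alpha
>>>>>>> RIGHT
india
bravo
bravo
alpha
golf
alpha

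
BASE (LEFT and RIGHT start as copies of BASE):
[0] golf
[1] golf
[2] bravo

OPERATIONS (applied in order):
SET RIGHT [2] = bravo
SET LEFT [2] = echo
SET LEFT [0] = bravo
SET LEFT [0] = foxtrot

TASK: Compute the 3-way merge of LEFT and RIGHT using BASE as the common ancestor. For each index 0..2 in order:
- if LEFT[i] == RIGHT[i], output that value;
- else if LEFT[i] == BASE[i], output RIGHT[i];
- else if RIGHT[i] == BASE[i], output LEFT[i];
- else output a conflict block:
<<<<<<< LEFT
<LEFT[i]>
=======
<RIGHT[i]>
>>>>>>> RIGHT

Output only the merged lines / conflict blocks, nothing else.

Final LEFT:  [foxtrot, golf, echo]
Final RIGHT: [golf, golf, bravo]
i=0: L=foxtrot, R=golf=BASE -> take LEFT -> foxtrot
i=1: L=golf R=golf -> agree -> golf
i=2: L=echo, R=bravo=BASE -> take LEFT -> echo

Answer: foxtrot
golf
echo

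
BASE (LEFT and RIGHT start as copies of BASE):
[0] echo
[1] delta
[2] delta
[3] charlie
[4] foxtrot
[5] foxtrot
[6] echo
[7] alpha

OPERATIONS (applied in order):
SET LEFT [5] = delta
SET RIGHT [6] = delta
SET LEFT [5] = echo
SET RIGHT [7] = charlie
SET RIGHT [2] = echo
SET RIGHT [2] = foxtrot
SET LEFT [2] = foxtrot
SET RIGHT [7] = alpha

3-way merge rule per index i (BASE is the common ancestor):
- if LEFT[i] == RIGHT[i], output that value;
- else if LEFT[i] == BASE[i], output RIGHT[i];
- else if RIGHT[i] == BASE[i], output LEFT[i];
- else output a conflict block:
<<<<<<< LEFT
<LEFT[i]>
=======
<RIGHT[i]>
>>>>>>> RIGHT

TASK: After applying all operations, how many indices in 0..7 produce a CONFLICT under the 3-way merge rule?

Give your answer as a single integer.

Final LEFT:  [echo, delta, foxtrot, charlie, foxtrot, echo, echo, alpha]
Final RIGHT: [echo, delta, foxtrot, charlie, foxtrot, foxtrot, delta, alpha]
i=0: L=echo R=echo -> agree -> echo
i=1: L=delta R=delta -> agree -> delta
i=2: L=foxtrot R=foxtrot -> agree -> foxtrot
i=3: L=charlie R=charlie -> agree -> charlie
i=4: L=foxtrot R=foxtrot -> agree -> foxtrot
i=5: L=echo, R=foxtrot=BASE -> take LEFT -> echo
i=6: L=echo=BASE, R=delta -> take RIGHT -> delta
i=7: L=alpha R=alpha -> agree -> alpha
Conflict count: 0

Answer: 0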